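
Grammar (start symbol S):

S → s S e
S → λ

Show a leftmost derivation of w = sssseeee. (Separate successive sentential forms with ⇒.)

S⇒sSe⇒ssSee⇒sssSeee⇒ssssSeeee⇒sssseeee

S ⇒ sSe   [S → s S e]
sSe ⇒ ssSee   [S → s S e]
ssSee ⇒ sssSeee   [S → s S e]
sssSeee ⇒ ssssSeeee   [S → s S e]
ssssSeeee ⇒ sssseeee   [S → λ]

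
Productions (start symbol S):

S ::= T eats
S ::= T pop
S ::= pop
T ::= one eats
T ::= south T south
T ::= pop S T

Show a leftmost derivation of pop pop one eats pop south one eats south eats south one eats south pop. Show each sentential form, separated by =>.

S => T pop   [S ::= T pop]
T pop => pop S T pop   [T ::= pop S T]
pop S T pop => pop T eats T pop   [S ::= T eats]
pop T eats T pop => pop pop S T eats T pop   [T ::= pop S T]
pop pop S T eats T pop => pop pop T pop T eats T pop   [S ::= T pop]
pop pop T pop T eats T pop => pop pop one eats pop T eats T pop   [T ::= one eats]
pop pop one eats pop T eats T pop => pop pop one eats pop south T south eats T pop   [T ::= south T south]
pop pop one eats pop south T south eats T pop => pop pop one eats pop south one eats south eats T pop   [T ::= one eats]
pop pop one eats pop south one eats south eats T pop => pop pop one eats pop south one eats south eats south T south pop   [T ::= south T south]
pop pop one eats pop south one eats south eats south T south pop => pop pop one eats pop south one eats south eats south one eats south pop   [T ::= one eats]

S => T pop => pop S T pop => pop T eats T pop => pop pop S T eats T pop => pop pop T pop T eats T pop => pop pop one eats pop T eats T pop => pop pop one eats pop south T south eats T pop => pop pop one eats pop south one eats south eats T pop => pop pop one eats pop south one eats south eats south T south pop => pop pop one eats pop south one eats south eats south one eats south pop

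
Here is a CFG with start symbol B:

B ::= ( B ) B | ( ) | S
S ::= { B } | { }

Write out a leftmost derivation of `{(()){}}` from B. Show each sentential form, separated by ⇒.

B ⇒ S ⇒ {B} ⇒ {(B)B} ⇒ {(())B} ⇒ {(())S} ⇒ {(()){}}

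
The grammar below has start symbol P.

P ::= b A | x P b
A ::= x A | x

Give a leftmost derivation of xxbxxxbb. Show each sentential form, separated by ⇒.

P⇒xPb⇒xxPbb⇒xxbAbb⇒xxbxAbb⇒xxbxxAbb⇒xxbxxxbb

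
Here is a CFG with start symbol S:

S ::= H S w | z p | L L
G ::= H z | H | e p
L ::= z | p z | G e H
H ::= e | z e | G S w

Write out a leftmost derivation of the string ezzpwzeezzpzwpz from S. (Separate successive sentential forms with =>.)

S => LL => GeHL => HzeHL => GSwzeHL => HzSwzeHL => ezSwzeHL => ezzpwzeHL => ezzpwzeGSwL => ezzpwzeHzSwL => ezzpwzeezSwL => ezzpwzeezLLwL => ezzpwzeezzLwL => ezzpwzeezzpzwL => ezzpwzeezzpzwpz

S => LL   [S ::= L L]
LL => GeHL   [L ::= G e H]
GeHL => HzeHL   [G ::= H z]
HzeHL => GSwzeHL   [H ::= G S w]
GSwzeHL => HzSwzeHL   [G ::= H z]
HzSwzeHL => ezSwzeHL   [H ::= e]
ezSwzeHL => ezzpwzeHL   [S ::= z p]
ezzpwzeHL => ezzpwzeGSwL   [H ::= G S w]
ezzpwzeGSwL => ezzpwzeHzSwL   [G ::= H z]
ezzpwzeHzSwL => ezzpwzeezSwL   [H ::= e]
ezzpwzeezSwL => ezzpwzeezLLwL   [S ::= L L]
ezzpwzeezLLwL => ezzpwzeezzLwL   [L ::= z]
ezzpwzeezzLwL => ezzpwzeezzpzwL   [L ::= p z]
ezzpwzeezzpzwL => ezzpwzeezzpzwpz   [L ::= p z]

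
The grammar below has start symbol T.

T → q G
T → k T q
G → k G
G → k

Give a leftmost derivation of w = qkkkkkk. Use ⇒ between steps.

T ⇒ qG ⇒ qkG ⇒ qkkG ⇒ qkkkG ⇒ qkkkkG ⇒ qkkkkkG ⇒ qkkkkkk

T ⇒ qG   [T → q G]
qG ⇒ qkG   [G → k G]
qkG ⇒ qkkG   [G → k G]
qkkG ⇒ qkkkG   [G → k G]
qkkkG ⇒ qkkkkG   [G → k G]
qkkkkG ⇒ qkkkkkG   [G → k G]
qkkkkkG ⇒ qkkkkkk   [G → k]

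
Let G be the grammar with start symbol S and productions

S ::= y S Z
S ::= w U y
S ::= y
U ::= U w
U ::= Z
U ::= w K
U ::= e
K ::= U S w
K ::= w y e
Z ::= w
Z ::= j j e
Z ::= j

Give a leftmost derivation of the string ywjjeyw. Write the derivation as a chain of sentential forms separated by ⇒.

S ⇒ ySZ ⇒ ywUyZ ⇒ ywZyZ ⇒ ywjjeyZ ⇒ ywjjeyw

S ⇒ ySZ   [S ::= y S Z]
ySZ ⇒ ywUyZ   [S ::= w U y]
ywUyZ ⇒ ywZyZ   [U ::= Z]
ywZyZ ⇒ ywjjeyZ   [Z ::= j j e]
ywjjeyZ ⇒ ywjjeyw   [Z ::= w]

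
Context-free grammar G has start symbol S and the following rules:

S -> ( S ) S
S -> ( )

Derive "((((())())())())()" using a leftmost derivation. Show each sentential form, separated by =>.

S=>(S)S=>((S)S)S=>(((S)S)S)S=>((((S)S)S)S)S=>((((())S)S)S)S=>((((())())S)S)S=>((((())())())S)S=>((((())())())())S=>((((())())())())()

S => (S)S   [S -> ( S ) S]
(S)S => ((S)S)S   [S -> ( S ) S]
((S)S)S => (((S)S)S)S   [S -> ( S ) S]
(((S)S)S)S => ((((S)S)S)S)S   [S -> ( S ) S]
((((S)S)S)S)S => ((((())S)S)S)S   [S -> ( )]
((((())S)S)S)S => ((((())())S)S)S   [S -> ( )]
((((())())S)S)S => ((((())())())S)S   [S -> ( )]
((((())())())S)S => ((((())())())())S   [S -> ( )]
((((())())())())S => ((((())())())())()   [S -> ( )]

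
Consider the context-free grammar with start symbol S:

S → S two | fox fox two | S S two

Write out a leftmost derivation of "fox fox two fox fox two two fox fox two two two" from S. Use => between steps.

S => S S two   [S → S S two]
S S two => S S two S two   [S → S S two]
S S two S two => fox fox two S two S two   [S → fox fox two]
fox fox two S two S two => fox fox two fox fox two two S two   [S → fox fox two]
fox fox two fox fox two two S two => fox fox two fox fox two two S two two   [S → S two]
fox fox two fox fox two two S two two => fox fox two fox fox two two fox fox two two two   [S → fox fox two]

S => S S two => S S two S two => fox fox two S two S two => fox fox two fox fox two two S two => fox fox two fox fox two two S two two => fox fox two fox fox two two fox fox two two two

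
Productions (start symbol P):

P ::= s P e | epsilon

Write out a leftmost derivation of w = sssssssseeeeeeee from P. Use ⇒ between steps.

P ⇒ sPe ⇒ ssPee ⇒ sssPeee ⇒ ssssPeeee ⇒ sssssPeeeee ⇒ ssssssPeeeeee ⇒ sssssssPeeeeeee ⇒ ssssssssPeeeeeeee ⇒ sssssssseeeeeeee

P ⇒ sPe   [P ::= s P e]
sPe ⇒ ssPee   [P ::= s P e]
ssPee ⇒ sssPeee   [P ::= s P e]
sssPeee ⇒ ssssPeeee   [P ::= s P e]
ssssPeeee ⇒ sssssPeeeee   [P ::= s P e]
sssssPeeeee ⇒ ssssssPeeeeee   [P ::= s P e]
ssssssPeeeeee ⇒ sssssssPeeeeeee   [P ::= s P e]
sssssssPeeeeeee ⇒ ssssssssPeeeeeeee   [P ::= s P e]
ssssssssPeeeeeeee ⇒ sssssssseeeeeeee   [P ::= epsilon]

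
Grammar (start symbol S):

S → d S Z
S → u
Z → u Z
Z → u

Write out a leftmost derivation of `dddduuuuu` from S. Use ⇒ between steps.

S⇒dSZ⇒ddSZZ⇒dddSZZZ⇒ddddSZZZZ⇒dddduZZZZ⇒dddduuZZZ⇒dddduuuZZ⇒dddduuuuZ⇒dddduuuuu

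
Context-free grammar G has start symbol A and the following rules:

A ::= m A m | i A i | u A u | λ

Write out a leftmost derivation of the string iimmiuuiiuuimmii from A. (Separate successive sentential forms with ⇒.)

A ⇒ iAi ⇒ iiAii ⇒ iimAmii ⇒ iimmAmmii ⇒ iimmiAimmii ⇒ iimmiuAuimmii ⇒ iimmiuuAuuimmii ⇒ iimmiuuiAiuuimmii ⇒ iimmiuuiiuuimmii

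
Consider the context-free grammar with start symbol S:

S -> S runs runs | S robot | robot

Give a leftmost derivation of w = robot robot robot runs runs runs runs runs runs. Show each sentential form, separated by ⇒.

S ⇒ S runs runs ⇒ S runs runs runs runs ⇒ S runs runs runs runs runs runs ⇒ S robot runs runs runs runs runs runs ⇒ S robot robot runs runs runs runs runs runs ⇒ robot robot robot runs runs runs runs runs runs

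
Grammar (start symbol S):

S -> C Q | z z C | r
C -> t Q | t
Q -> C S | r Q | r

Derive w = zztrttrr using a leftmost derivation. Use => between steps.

S => zzC   [S -> z z C]
zzC => zztQ   [C -> t Q]
zztQ => zztrQ   [Q -> r Q]
zztrQ => zztrCS   [Q -> C S]
zztrCS => zztrtQS   [C -> t Q]
zztrtQS => zztrtCSS   [Q -> C S]
zztrtCSS => zztrttSS   [C -> t]
zztrttSS => zztrttrS   [S -> r]
zztrttrS => zztrttrr   [S -> r]

S => zzC => zztQ => zztrQ => zztrCS => zztrtQS => zztrtCSS => zztrttSS => zztrttrS => zztrttrr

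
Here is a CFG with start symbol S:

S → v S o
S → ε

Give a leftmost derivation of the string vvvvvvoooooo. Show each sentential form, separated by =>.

S => vSo   [S → v S o]
vSo => vvSoo   [S → v S o]
vvSoo => vvvSooo   [S → v S o]
vvvSooo => vvvvSoooo   [S → v S o]
vvvvSoooo => vvvvvSooooo   [S → v S o]
vvvvvSooooo => vvvvvvSoooooo   [S → v S o]
vvvvvvSoooooo => vvvvvvoooooo   [S → ε]

S=>vSo=>vvSoo=>vvvSooo=>vvvvSoooo=>vvvvvSooooo=>vvvvvvSoooooo=>vvvvvvoooooo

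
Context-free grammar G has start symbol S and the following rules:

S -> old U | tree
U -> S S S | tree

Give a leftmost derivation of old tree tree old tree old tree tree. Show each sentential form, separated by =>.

S => old U   [S -> old U]
old U => old S S S   [U -> S S S]
old S S S => old tree S S   [S -> tree]
old tree S S => old tree tree S   [S -> tree]
old tree tree S => old tree tree old U   [S -> old U]
old tree tree old U => old tree tree old S S S   [U -> S S S]
old tree tree old S S S => old tree tree old tree S S   [S -> tree]
old tree tree old tree S S => old tree tree old tree old U S   [S -> old U]
old tree tree old tree old U S => old tree tree old tree old tree S   [U -> tree]
old tree tree old tree old tree S => old tree tree old tree old tree tree   [S -> tree]

S => old U => old S S S => old tree S S => old tree tree S => old tree tree old U => old tree tree old S S S => old tree tree old tree S S => old tree tree old tree old U S => old tree tree old tree old tree S => old tree tree old tree old tree tree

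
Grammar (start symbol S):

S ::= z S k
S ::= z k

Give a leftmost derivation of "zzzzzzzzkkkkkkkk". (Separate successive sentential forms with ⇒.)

S ⇒ zSk   [S ::= z S k]
zSk ⇒ zzSkk   [S ::= z S k]
zzSkk ⇒ zzzSkkk   [S ::= z S k]
zzzSkkk ⇒ zzzzSkkkk   [S ::= z S k]
zzzzSkkkk ⇒ zzzzzSkkkkk   [S ::= z S k]
zzzzzSkkkkk ⇒ zzzzzzSkkkkkk   [S ::= z S k]
zzzzzzSkkkkkk ⇒ zzzzzzzSkkkkkkk   [S ::= z S k]
zzzzzzzSkkkkkkk ⇒ zzzzzzzzkkkkkkkk   [S ::= z k]

S⇒zSk⇒zzSkk⇒zzzSkkk⇒zzzzSkkkk⇒zzzzzSkkkkk⇒zzzzzzSkkkkkk⇒zzzzzzzSkkkkkkk⇒zzzzzzzzkkkkkkkk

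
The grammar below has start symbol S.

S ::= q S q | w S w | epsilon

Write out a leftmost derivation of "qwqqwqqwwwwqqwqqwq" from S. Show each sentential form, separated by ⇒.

S ⇒ qSq ⇒ qwSwq ⇒ qwqSqwq ⇒ qwqqSqqwq ⇒ qwqqwSwqqwq ⇒ qwqqwqSqwqqwq ⇒ qwqqwqqSqqwqqwq ⇒ qwqqwqqwSwqqwqqwq ⇒ qwqqwqqwwSwwqqwqqwq ⇒ qwqqwqqwwwwqqwqqwq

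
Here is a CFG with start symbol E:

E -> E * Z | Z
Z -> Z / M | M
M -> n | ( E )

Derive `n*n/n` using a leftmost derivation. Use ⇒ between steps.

E⇒E*Z⇒Z*Z⇒M*Z⇒n*Z⇒n*Z/M⇒n*M/M⇒n*n/M⇒n*n/n

E ⇒ E*Z   [E -> E * Z]
E*Z ⇒ Z*Z   [E -> Z]
Z*Z ⇒ M*Z   [Z -> M]
M*Z ⇒ n*Z   [M -> n]
n*Z ⇒ n*Z/M   [Z -> Z / M]
n*Z/M ⇒ n*M/M   [Z -> M]
n*M/M ⇒ n*n/M   [M -> n]
n*n/M ⇒ n*n/n   [M -> n]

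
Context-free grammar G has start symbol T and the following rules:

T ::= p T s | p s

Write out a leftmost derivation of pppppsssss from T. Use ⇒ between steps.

T ⇒ pTs ⇒ ppTss ⇒ pppTsss ⇒ ppppTssss ⇒ pppppsssss

T ⇒ pTs   [T ::= p T s]
pTs ⇒ ppTss   [T ::= p T s]
ppTss ⇒ pppTsss   [T ::= p T s]
pppTsss ⇒ ppppTssss   [T ::= p T s]
ppppTssss ⇒ pppppsssss   [T ::= p s]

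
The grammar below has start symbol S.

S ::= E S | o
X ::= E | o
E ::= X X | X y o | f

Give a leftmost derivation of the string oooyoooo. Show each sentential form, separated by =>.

S=>ES=>XXS=>oXS=>ooS=>ooES=>ooXyoS=>oooyoS=>oooyoES=>oooyoXXS=>oooyooXS=>oooyoooS=>oooyoooo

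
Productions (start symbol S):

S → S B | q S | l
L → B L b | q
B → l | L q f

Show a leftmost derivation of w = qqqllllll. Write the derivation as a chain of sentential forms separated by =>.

S=>SB=>SBB=>SBBB=>qSBBB=>qqSBBB=>qqSBBBB=>qqqSBBBB=>qqqSBBBBB=>qqqlBBBBB=>qqqllBBBB=>qqqlllBBB=>qqqllllBB=>qqqlllllB=>qqqllllll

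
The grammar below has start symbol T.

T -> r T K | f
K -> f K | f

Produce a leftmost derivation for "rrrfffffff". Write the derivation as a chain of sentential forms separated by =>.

T => rTK => rrTKK => rrrTKKK => rrrfKKK => rrrffKK => rrrfffKK => rrrffffKK => rrrfffffK => rrrffffffK => rrrfffffff

T => rTK   [T -> r T K]
rTK => rrTKK   [T -> r T K]
rrTKK => rrrTKKK   [T -> r T K]
rrrTKKK => rrrfKKK   [T -> f]
rrrfKKK => rrrffKK   [K -> f]
rrrffKK => rrrfffKK   [K -> f K]
rrrfffKK => rrrffffKK   [K -> f K]
rrrffffKK => rrrfffffK   [K -> f]
rrrfffffK => rrrffffffK   [K -> f K]
rrrffffffK => rrrfffffff   [K -> f]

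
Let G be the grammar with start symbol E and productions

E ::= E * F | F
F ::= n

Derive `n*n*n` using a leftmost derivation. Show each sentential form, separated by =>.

E => E*F => E*F*F => F*F*F => n*F*F => n*n*F => n*n*n

E => E*F   [E ::= E * F]
E*F => E*F*F   [E ::= E * F]
E*F*F => F*F*F   [E ::= F]
F*F*F => n*F*F   [F ::= n]
n*F*F => n*n*F   [F ::= n]
n*n*F => n*n*n   [F ::= n]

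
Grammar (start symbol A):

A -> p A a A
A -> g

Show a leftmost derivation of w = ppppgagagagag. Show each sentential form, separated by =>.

A => pAaA => ppAaAaA => pppAaAaAaA => ppppAaAaAaAaA => ppppgaAaAaAaA => ppppgagaAaAaA => ppppgagagaAaA => ppppgagagagaA => ppppgagagagag

A => pAaA   [A -> p A a A]
pAaA => ppAaAaA   [A -> p A a A]
ppAaAaA => pppAaAaAaA   [A -> p A a A]
pppAaAaAaA => ppppAaAaAaAaA   [A -> p A a A]
ppppAaAaAaAaA => ppppgaAaAaAaA   [A -> g]
ppppgaAaAaAaA => ppppgagaAaAaA   [A -> g]
ppppgagaAaAaA => ppppgagagaAaA   [A -> g]
ppppgagagaAaA => ppppgagagagaA   [A -> g]
ppppgagagagaA => ppppgagagagag   [A -> g]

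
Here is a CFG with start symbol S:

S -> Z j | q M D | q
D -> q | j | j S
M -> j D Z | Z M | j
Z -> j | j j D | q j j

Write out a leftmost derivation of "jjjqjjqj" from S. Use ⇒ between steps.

S ⇒ Zj   [S -> Z j]
Zj ⇒ jjDj   [Z -> j j D]
jjDj ⇒ jjjSj   [D -> j S]
jjjSj ⇒ jjjqMDj   [S -> q M D]
jjjqMDj ⇒ jjjqjDj   [M -> j]
jjjqjDj ⇒ jjjqjjSj   [D -> j S]
jjjqjjSj ⇒ jjjqjjqj   [S -> q]

S⇒Zj⇒jjDj⇒jjjSj⇒jjjqMDj⇒jjjqjDj⇒jjjqjjSj⇒jjjqjjqj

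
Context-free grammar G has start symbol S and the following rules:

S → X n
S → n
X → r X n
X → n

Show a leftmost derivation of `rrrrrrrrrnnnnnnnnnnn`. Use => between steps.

S => Xn => rXnn => rrXnnn => rrrXnnnn => rrrrXnnnnn => rrrrrXnnnnnn => rrrrrrXnnnnnnn => rrrrrrrXnnnnnnnn => rrrrrrrrXnnnnnnnnn => rrrrrrrrrXnnnnnnnnnn => rrrrrrrrrnnnnnnnnnnn

S => Xn   [S → X n]
Xn => rXnn   [X → r X n]
rXnn => rrXnnn   [X → r X n]
rrXnnn => rrrXnnnn   [X → r X n]
rrrXnnnn => rrrrXnnnnn   [X → r X n]
rrrrXnnnnn => rrrrrXnnnnnn   [X → r X n]
rrrrrXnnnnnn => rrrrrrXnnnnnnn   [X → r X n]
rrrrrrXnnnnnnn => rrrrrrrXnnnnnnnn   [X → r X n]
rrrrrrrXnnnnnnnn => rrrrrrrrXnnnnnnnnn   [X → r X n]
rrrrrrrrXnnnnnnnnn => rrrrrrrrrXnnnnnnnnnn   [X → r X n]
rrrrrrrrrXnnnnnnnnnn => rrrrrrrrrnnnnnnnnnnn   [X → n]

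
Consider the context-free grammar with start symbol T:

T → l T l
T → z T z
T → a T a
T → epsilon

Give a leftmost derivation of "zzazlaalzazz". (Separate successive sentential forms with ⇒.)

T ⇒ zTz   [T → z T z]
zTz ⇒ zzTzz   [T → z T z]
zzTzz ⇒ zzaTazz   [T → a T a]
zzaTazz ⇒ zzazTzazz   [T → z T z]
zzazTzazz ⇒ zzazlTlzazz   [T → l T l]
zzazlTlzazz ⇒ zzazlaTalzazz   [T → a T a]
zzazlaTalzazz ⇒ zzazlaalzazz   [T → epsilon]

T ⇒ zTz ⇒ zzTzz ⇒ zzaTazz ⇒ zzazTzazz ⇒ zzazlTlzazz ⇒ zzazlaTalzazz ⇒ zzazlaalzazz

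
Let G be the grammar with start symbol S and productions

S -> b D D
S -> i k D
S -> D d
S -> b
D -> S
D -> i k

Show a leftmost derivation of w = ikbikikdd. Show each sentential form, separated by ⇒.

S ⇒ ikD ⇒ ikS ⇒ ikDd ⇒ ikSd ⇒ ikDdd ⇒ ikSdd ⇒ ikbDDdd ⇒ ikbikDdd ⇒ ikbikikdd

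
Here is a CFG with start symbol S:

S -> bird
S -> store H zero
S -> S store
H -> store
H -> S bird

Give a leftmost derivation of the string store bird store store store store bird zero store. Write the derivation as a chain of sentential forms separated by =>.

S => S store => store H zero store => store S bird zero store => store S store bird zero store => store S store store bird zero store => store S store store store bird zero store => store S store store store store bird zero store => store bird store store store store bird zero store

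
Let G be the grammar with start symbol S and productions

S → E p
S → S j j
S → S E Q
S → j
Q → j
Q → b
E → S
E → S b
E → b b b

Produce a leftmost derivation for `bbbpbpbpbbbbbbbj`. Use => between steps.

S => SEQ => SEQEQ => EpEQEQ => SbpEQEQ => EpbpEQEQ => SbpbpEQEQ => EpbpbpEQEQ => bbbpbpbpEQEQ => bbbpbpbpbbbQEQ => bbbpbpbpbbbbEQ => bbbpbpbpbbbbbbbQ => bbbpbpbpbbbbbbbj

S => SEQ   [S → S E Q]
SEQ => SEQEQ   [S → S E Q]
SEQEQ => EpEQEQ   [S → E p]
EpEQEQ => SbpEQEQ   [E → S b]
SbpEQEQ => EpbpEQEQ   [S → E p]
EpbpEQEQ => SbpbpEQEQ   [E → S b]
SbpbpEQEQ => EpbpbpEQEQ   [S → E p]
EpbpbpEQEQ => bbbpbpbpEQEQ   [E → b b b]
bbbpbpbpEQEQ => bbbpbpbpbbbQEQ   [E → b b b]
bbbpbpbpbbbQEQ => bbbpbpbpbbbbEQ   [Q → b]
bbbpbpbpbbbbEQ => bbbpbpbpbbbbbbbQ   [E → b b b]
bbbpbpbpbbbbbbbQ => bbbpbpbpbbbbbbbj   [Q → j]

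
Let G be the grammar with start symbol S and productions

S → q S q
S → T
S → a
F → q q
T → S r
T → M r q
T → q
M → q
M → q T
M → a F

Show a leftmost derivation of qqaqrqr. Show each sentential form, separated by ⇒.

S⇒T⇒Sr⇒qSqr⇒qTqr⇒qSrqr⇒qqSqrqr⇒qqaqrqr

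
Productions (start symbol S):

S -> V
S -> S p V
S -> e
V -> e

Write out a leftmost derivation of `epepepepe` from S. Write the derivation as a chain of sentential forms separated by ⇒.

S ⇒ SpV ⇒ SpVpV ⇒ SpVpVpV ⇒ SpVpVpVpV ⇒ VpVpVpVpV ⇒ epVpVpVpV ⇒ epepVpVpV ⇒ epepepVpV ⇒ epepepepV ⇒ epepepepe

S ⇒ SpV   [S -> S p V]
SpV ⇒ SpVpV   [S -> S p V]
SpVpV ⇒ SpVpVpV   [S -> S p V]
SpVpVpV ⇒ SpVpVpVpV   [S -> S p V]
SpVpVpVpV ⇒ VpVpVpVpV   [S -> V]
VpVpVpVpV ⇒ epVpVpVpV   [V -> e]
epVpVpVpV ⇒ epepVpVpV   [V -> e]
epepVpVpV ⇒ epepepVpV   [V -> e]
epepepVpV ⇒ epepepepV   [V -> e]
epepepepV ⇒ epepepepe   [V -> e]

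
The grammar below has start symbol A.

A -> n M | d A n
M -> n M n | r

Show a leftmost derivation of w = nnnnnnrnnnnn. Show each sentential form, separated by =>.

A => nM   [A -> n M]
nM => nnMn   [M -> n M n]
nnMn => nnnMnn   [M -> n M n]
nnnMnn => nnnnMnnn   [M -> n M n]
nnnnMnnn => nnnnnMnnnn   [M -> n M n]
nnnnnMnnnn => nnnnnnMnnnnn   [M -> n M n]
nnnnnnMnnnnn => nnnnnnrnnnnn   [M -> r]

A=>nM=>nnMn=>nnnMnn=>nnnnMnnn=>nnnnnMnnnn=>nnnnnnMnnnnn=>nnnnnnrnnnnn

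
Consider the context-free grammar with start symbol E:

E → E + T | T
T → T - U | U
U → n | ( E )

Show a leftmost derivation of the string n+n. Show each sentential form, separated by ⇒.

E ⇒ E+T ⇒ T+T ⇒ U+T ⇒ n+T ⇒ n+U ⇒ n+n

E ⇒ E+T   [E → E + T]
E+T ⇒ T+T   [E → T]
T+T ⇒ U+T   [T → U]
U+T ⇒ n+T   [U → n]
n+T ⇒ n+U   [T → U]
n+U ⇒ n+n   [U → n]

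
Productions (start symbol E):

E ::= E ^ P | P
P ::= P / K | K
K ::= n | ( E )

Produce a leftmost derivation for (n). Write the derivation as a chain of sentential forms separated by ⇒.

E ⇒ P ⇒ K ⇒ (E) ⇒ (P) ⇒ (K) ⇒ (n)

E ⇒ P   [E ::= P]
P ⇒ K   [P ::= K]
K ⇒ (E)   [K ::= ( E )]
(E) ⇒ (P)   [E ::= P]
(P) ⇒ (K)   [P ::= K]
(K) ⇒ (n)   [K ::= n]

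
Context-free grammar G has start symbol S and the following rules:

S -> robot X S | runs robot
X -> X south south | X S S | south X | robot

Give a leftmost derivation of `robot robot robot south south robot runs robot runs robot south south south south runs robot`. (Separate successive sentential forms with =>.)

S => robot X S => robot robot S => robot robot robot X S => robot robot robot south X S => robot robot robot south X south south S => robot robot robot south X south south south south S => robot robot robot south X S S south south south south S => robot robot robot south south X S S south south south south S => robot robot robot south south robot S S south south south south S => robot robot robot south south robot runs robot S south south south south S => robot robot robot south south robot runs robot runs robot south south south south S => robot robot robot south south robot runs robot runs robot south south south south runs robot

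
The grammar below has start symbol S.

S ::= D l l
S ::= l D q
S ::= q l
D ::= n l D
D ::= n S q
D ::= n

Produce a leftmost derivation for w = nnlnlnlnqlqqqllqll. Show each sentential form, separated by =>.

S=>Dll=>nSqll=>nDllqll=>nnlDllqll=>nnlnlDllqll=>nnlnlnSqllqll=>nnlnlnlDqqllqll=>nnlnlnlnSqqqllqll=>nnlnlnlnqlqqqllqll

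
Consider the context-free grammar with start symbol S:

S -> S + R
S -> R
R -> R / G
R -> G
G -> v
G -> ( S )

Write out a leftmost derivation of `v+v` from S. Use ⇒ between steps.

S ⇒ S+R ⇒ R+R ⇒ G+R ⇒ v+R ⇒ v+G ⇒ v+v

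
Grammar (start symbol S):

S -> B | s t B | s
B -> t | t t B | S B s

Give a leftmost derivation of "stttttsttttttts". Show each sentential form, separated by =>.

S => stB => stttB => stttttB => stttttSBs => stttttstBBs => stttttstttBBs => stttttstttttBBs => stttttsttttttBs => stttttsttttttts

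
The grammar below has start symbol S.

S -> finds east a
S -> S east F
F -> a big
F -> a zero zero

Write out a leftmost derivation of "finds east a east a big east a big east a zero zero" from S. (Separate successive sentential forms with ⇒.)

S ⇒ S east F ⇒ S east F east F ⇒ S east F east F east F ⇒ finds east a east F east F east F ⇒ finds east a east a big east F east F ⇒ finds east a east a big east a big east F ⇒ finds east a east a big east a big east a zero zero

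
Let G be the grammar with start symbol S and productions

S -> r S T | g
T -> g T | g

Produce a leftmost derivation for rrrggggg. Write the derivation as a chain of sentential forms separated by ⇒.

S⇒rST⇒rrSTT⇒rrrSTTT⇒rrrgTTT⇒rrrggTT⇒rrrgggTT⇒rrrggggT⇒rrrggggg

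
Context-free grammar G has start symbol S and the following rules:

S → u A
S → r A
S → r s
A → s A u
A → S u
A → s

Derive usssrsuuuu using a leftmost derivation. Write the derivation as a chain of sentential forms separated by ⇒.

S ⇒ uA ⇒ usAu ⇒ ussAuu ⇒ usssAuuu ⇒ usssSuuuu ⇒ usssrsuuuu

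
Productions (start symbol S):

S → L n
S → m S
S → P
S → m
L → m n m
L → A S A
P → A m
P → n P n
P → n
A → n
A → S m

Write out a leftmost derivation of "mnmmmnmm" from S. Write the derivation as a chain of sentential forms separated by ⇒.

S ⇒ mS ⇒ mP ⇒ mAm ⇒ mSmm ⇒ mPmm ⇒ mnPnmm ⇒ mnAmnmm ⇒ mnSmmnmm ⇒ mnmmmnmm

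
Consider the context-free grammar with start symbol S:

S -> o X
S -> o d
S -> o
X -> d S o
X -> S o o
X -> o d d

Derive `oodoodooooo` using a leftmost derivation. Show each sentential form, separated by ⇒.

S ⇒ oX   [S -> o X]
oX ⇒ oSoo   [X -> S o o]
oSoo ⇒ ooXoo   [S -> o X]
ooXoo ⇒ oodSooo   [X -> d S o]
oodSooo ⇒ oodoXooo   [S -> o X]
oodoXooo ⇒ oodoSooooo   [X -> S o o]
oodoSooooo ⇒ oodoodooooo   [S -> o d]

S ⇒ oX ⇒ oSoo ⇒ ooXoo ⇒ oodSooo ⇒ oodoXooo ⇒ oodoSooooo ⇒ oodoodooooo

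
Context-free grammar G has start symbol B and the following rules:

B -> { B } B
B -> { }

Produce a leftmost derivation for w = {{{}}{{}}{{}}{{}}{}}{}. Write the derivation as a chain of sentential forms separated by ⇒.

B ⇒ {B}B ⇒ {{B}B}B ⇒ {{{}}B}B ⇒ {{{}}{B}B}B ⇒ {{{}}{{}}B}B ⇒ {{{}}{{}}{B}B}B ⇒ {{{}}{{}}{{}}B}B ⇒ {{{}}{{}}{{}}{B}B}B ⇒ {{{}}{{}}{{}}{{}}B}B ⇒ {{{}}{{}}{{}}{{}}{}}B ⇒ {{{}}{{}}{{}}{{}}{}}{}

B ⇒ {B}B   [B -> { B } B]
{B}B ⇒ {{B}B}B   [B -> { B } B]
{{B}B}B ⇒ {{{}}B}B   [B -> { }]
{{{}}B}B ⇒ {{{}}{B}B}B   [B -> { B } B]
{{{}}{B}B}B ⇒ {{{}}{{}}B}B   [B -> { }]
{{{}}{{}}B}B ⇒ {{{}}{{}}{B}B}B   [B -> { B } B]
{{{}}{{}}{B}B}B ⇒ {{{}}{{}}{{}}B}B   [B -> { }]
{{{}}{{}}{{}}B}B ⇒ {{{}}{{}}{{}}{B}B}B   [B -> { B } B]
{{{}}{{}}{{}}{B}B}B ⇒ {{{}}{{}}{{}}{{}}B}B   [B -> { }]
{{{}}{{}}{{}}{{}}B}B ⇒ {{{}}{{}}{{}}{{}}{}}B   [B -> { }]
{{{}}{{}}{{}}{{}}{}}B ⇒ {{{}}{{}}{{}}{{}}{}}{}   [B -> { }]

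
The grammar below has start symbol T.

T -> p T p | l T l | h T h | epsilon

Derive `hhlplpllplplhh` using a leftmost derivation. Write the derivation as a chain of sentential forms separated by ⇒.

T ⇒ hTh   [T -> h T h]
hTh ⇒ hhThh   [T -> h T h]
hhThh ⇒ hhlTlhh   [T -> l T l]
hhlTlhh ⇒ hhlpTplhh   [T -> p T p]
hhlpTplhh ⇒ hhlplTlplhh   [T -> l T l]
hhlplTlplhh ⇒ hhlplpTplplhh   [T -> p T p]
hhlplpTplplhh ⇒ hhlplplTlplplhh   [T -> l T l]
hhlplplTlplplhh ⇒ hhlplpllplplhh   [T -> epsilon]

T ⇒ hTh ⇒ hhThh ⇒ hhlTlhh ⇒ hhlpTplhh ⇒ hhlplTlplhh ⇒ hhlplpTplplhh ⇒ hhlplplTlplplhh ⇒ hhlplpllplplhh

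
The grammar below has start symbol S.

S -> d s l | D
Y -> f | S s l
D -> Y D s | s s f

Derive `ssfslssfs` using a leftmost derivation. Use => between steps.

S => D   [S -> D]
D => YDs   [D -> Y D s]
YDs => SslDs   [Y -> S s l]
SslDs => DslDs   [S -> D]
DslDs => ssfslDs   [D -> s s f]
ssfslDs => ssfslssfs   [D -> s s f]

S => D => YDs => SslDs => DslDs => ssfslDs => ssfslssfs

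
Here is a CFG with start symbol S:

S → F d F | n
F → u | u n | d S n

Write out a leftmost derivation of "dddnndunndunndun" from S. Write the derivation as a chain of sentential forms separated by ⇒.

S⇒FdF⇒dSndF⇒dFdFndF⇒ddSndFndF⇒ddFdFndFndF⇒dddSndFndFndF⇒dddnndFndFndF⇒dddnndunndFndF⇒dddnndunndunndF⇒dddnndunndunndun

S ⇒ FdF   [S → F d F]
FdF ⇒ dSndF   [F → d S n]
dSndF ⇒ dFdFndF   [S → F d F]
dFdFndF ⇒ ddSndFndF   [F → d S n]
ddSndFndF ⇒ ddFdFndFndF   [S → F d F]
ddFdFndFndF ⇒ dddSndFndFndF   [F → d S n]
dddSndFndFndF ⇒ dddnndFndFndF   [S → n]
dddnndFndFndF ⇒ dddnndunndFndF   [F → u n]
dddnndunndFndF ⇒ dddnndunndunndF   [F → u n]
dddnndunndunndF ⇒ dddnndunndunndun   [F → u n]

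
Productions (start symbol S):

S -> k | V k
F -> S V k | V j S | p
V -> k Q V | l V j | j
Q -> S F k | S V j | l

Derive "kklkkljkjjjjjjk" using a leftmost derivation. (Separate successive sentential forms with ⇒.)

S ⇒ Vk ⇒ kQVk ⇒ kSVjVk ⇒ kkVjVk ⇒ kklVjjVk ⇒ kklkQVjjVk ⇒ kklkSVjVjjVk ⇒ kklkVkVjVjjVk ⇒ kklkkQVkVjVjjVk ⇒ kklkklVkVjVjjVk ⇒ kklkkljkVjVjjVk ⇒ kklkkljkjjVjjVk ⇒ kklkkljkjjjjjVk ⇒ kklkkljkjjjjjjk

S ⇒ Vk   [S -> V k]
Vk ⇒ kQVk   [V -> k Q V]
kQVk ⇒ kSVjVk   [Q -> S V j]
kSVjVk ⇒ kkVjVk   [S -> k]
kkVjVk ⇒ kklVjjVk   [V -> l V j]
kklVjjVk ⇒ kklkQVjjVk   [V -> k Q V]
kklkQVjjVk ⇒ kklkSVjVjjVk   [Q -> S V j]
kklkSVjVjjVk ⇒ kklkVkVjVjjVk   [S -> V k]
kklkVkVjVjjVk ⇒ kklkkQVkVjVjjVk   [V -> k Q V]
kklkkQVkVjVjjVk ⇒ kklkklVkVjVjjVk   [Q -> l]
kklkklVkVjVjjVk ⇒ kklkkljkVjVjjVk   [V -> j]
kklkkljkVjVjjVk ⇒ kklkkljkjjVjjVk   [V -> j]
kklkkljkjjVjjVk ⇒ kklkkljkjjjjjVk   [V -> j]
kklkkljkjjjjjVk ⇒ kklkkljkjjjjjjk   [V -> j]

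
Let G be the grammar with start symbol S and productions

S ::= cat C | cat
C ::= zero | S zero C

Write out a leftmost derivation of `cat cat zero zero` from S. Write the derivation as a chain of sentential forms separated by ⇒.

S ⇒ cat C   [S ::= cat C]
cat C ⇒ cat S zero C   [C ::= S zero C]
cat S zero C ⇒ cat cat zero C   [S ::= cat]
cat cat zero C ⇒ cat cat zero zero   [C ::= zero]

S ⇒ cat C ⇒ cat S zero C ⇒ cat cat zero C ⇒ cat cat zero zero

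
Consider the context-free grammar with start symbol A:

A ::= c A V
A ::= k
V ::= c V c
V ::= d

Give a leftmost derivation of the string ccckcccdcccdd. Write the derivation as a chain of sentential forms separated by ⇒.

A ⇒ cAV ⇒ ccAVV ⇒ cccAVVV ⇒ ccckVVV ⇒ ccckcVcVV ⇒ ccckccVccVV ⇒ ccckcccVcccVV ⇒ ccckcccdcccVV ⇒ ccckcccdcccdV ⇒ ccckcccdcccdd

A ⇒ cAV   [A ::= c A V]
cAV ⇒ ccAVV   [A ::= c A V]
ccAVV ⇒ cccAVVV   [A ::= c A V]
cccAVVV ⇒ ccckVVV   [A ::= k]
ccckVVV ⇒ ccckcVcVV   [V ::= c V c]
ccckcVcVV ⇒ ccckccVccVV   [V ::= c V c]
ccckccVccVV ⇒ ccckcccVcccVV   [V ::= c V c]
ccckcccVcccVV ⇒ ccckcccdcccVV   [V ::= d]
ccckcccdcccVV ⇒ ccckcccdcccdV   [V ::= d]
ccckcccdcccdV ⇒ ccckcccdcccdd   [V ::= d]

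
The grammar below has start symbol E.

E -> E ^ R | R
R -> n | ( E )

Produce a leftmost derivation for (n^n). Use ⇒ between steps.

E⇒R⇒(E)⇒(E^R)⇒(R^R)⇒(n^R)⇒(n^n)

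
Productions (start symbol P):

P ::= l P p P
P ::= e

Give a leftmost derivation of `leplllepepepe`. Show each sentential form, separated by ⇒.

P⇒lPpP⇒lepP⇒leplPpP⇒lepllPpPpP⇒leplllPpPpPpP⇒leplllepPpPpP⇒leplllepepPpP⇒leplllepepepP⇒leplllepepepe

P ⇒ lPpP   [P ::= l P p P]
lPpP ⇒ lepP   [P ::= e]
lepP ⇒ leplPpP   [P ::= l P p P]
leplPpP ⇒ lepllPpPpP   [P ::= l P p P]
lepllPpPpP ⇒ leplllPpPpPpP   [P ::= l P p P]
leplllPpPpPpP ⇒ leplllepPpPpP   [P ::= e]
leplllepPpPpP ⇒ leplllepepPpP   [P ::= e]
leplllepepPpP ⇒ leplllepepepP   [P ::= e]
leplllepepepP ⇒ leplllepepepe   [P ::= e]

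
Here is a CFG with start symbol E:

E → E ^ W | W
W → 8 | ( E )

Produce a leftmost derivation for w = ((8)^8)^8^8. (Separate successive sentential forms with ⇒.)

E ⇒ E^W ⇒ E^W^W ⇒ W^W^W ⇒ (E)^W^W ⇒ (E^W)^W^W ⇒ (W^W)^W^W ⇒ ((E)^W)^W^W ⇒ ((W)^W)^W^W ⇒ ((8)^W)^W^W ⇒ ((8)^8)^W^W ⇒ ((8)^8)^8^W ⇒ ((8)^8)^8^8

E ⇒ E^W   [E → E ^ W]
E^W ⇒ E^W^W   [E → E ^ W]
E^W^W ⇒ W^W^W   [E → W]
W^W^W ⇒ (E)^W^W   [W → ( E )]
(E)^W^W ⇒ (E^W)^W^W   [E → E ^ W]
(E^W)^W^W ⇒ (W^W)^W^W   [E → W]
(W^W)^W^W ⇒ ((E)^W)^W^W   [W → ( E )]
((E)^W)^W^W ⇒ ((W)^W)^W^W   [E → W]
((W)^W)^W^W ⇒ ((8)^W)^W^W   [W → 8]
((8)^W)^W^W ⇒ ((8)^8)^W^W   [W → 8]
((8)^8)^W^W ⇒ ((8)^8)^8^W   [W → 8]
((8)^8)^8^W ⇒ ((8)^8)^8^8   [W → 8]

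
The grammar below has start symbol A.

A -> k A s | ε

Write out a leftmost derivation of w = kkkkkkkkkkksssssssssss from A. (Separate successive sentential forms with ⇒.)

A ⇒ kAs ⇒ kkAss ⇒ kkkAsss ⇒ kkkkAssss ⇒ kkkkkAsssss ⇒ kkkkkkAssssss ⇒ kkkkkkkAsssssss ⇒ kkkkkkkkAssssssss ⇒ kkkkkkkkkAsssssssss ⇒ kkkkkkkkkkAssssssssss ⇒ kkkkkkkkkkkAsssssssssss ⇒ kkkkkkkkkkksssssssssss

A ⇒ kAs   [A -> k A s]
kAs ⇒ kkAss   [A -> k A s]
kkAss ⇒ kkkAsss   [A -> k A s]
kkkAsss ⇒ kkkkAssss   [A -> k A s]
kkkkAssss ⇒ kkkkkAsssss   [A -> k A s]
kkkkkAsssss ⇒ kkkkkkAssssss   [A -> k A s]
kkkkkkAssssss ⇒ kkkkkkkAsssssss   [A -> k A s]
kkkkkkkAsssssss ⇒ kkkkkkkkAssssssss   [A -> k A s]
kkkkkkkkAssssssss ⇒ kkkkkkkkkAsssssssss   [A -> k A s]
kkkkkkkkkAsssssssss ⇒ kkkkkkkkkkAssssssssss   [A -> k A s]
kkkkkkkkkkAssssssssss ⇒ kkkkkkkkkkkAsssssssssss   [A -> k A s]
kkkkkkkkkkkAsssssssssss ⇒ kkkkkkkkkkksssssssssss   [A -> ε]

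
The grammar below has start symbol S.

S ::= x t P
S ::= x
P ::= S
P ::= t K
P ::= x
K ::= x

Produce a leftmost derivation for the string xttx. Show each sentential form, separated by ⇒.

S ⇒ xtP ⇒ xttK ⇒ xttx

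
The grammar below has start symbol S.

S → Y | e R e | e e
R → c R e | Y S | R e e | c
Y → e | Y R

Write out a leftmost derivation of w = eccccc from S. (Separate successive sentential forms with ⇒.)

S ⇒ Y   [S → Y]
Y ⇒ YR   [Y → Y R]
YR ⇒ YRR   [Y → Y R]
YRR ⇒ YRRR   [Y → Y R]
YRRR ⇒ YRRRR   [Y → Y R]
YRRRR ⇒ YRRRRR   [Y → Y R]
YRRRRR ⇒ eRRRRR   [Y → e]
eRRRRR ⇒ ecRRRR   [R → c]
ecRRRR ⇒ eccRRR   [R → c]
eccRRR ⇒ ecccRR   [R → c]
ecccRR ⇒ eccccR   [R → c]
eccccR ⇒ eccccc   [R → c]

S ⇒ Y ⇒ YR ⇒ YRR ⇒ YRRR ⇒ YRRRR ⇒ YRRRRR ⇒ eRRRRR ⇒ ecRRRR ⇒ eccRRR ⇒ ecccRR ⇒ eccccR ⇒ eccccc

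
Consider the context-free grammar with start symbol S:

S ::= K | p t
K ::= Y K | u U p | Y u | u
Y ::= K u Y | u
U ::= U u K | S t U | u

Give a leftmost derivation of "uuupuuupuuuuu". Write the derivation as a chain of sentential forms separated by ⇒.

S ⇒ K   [S ::= K]
K ⇒ Yu   [K ::= Y u]
Yu ⇒ KuYu   [Y ::= K u Y]
KuYu ⇒ YKuYu   [K ::= Y K]
YKuYu ⇒ uKuYu   [Y ::= u]
uKuYu ⇒ uuUpuYu   [K ::= u U p]
uuUpuYu ⇒ uuupuYu   [U ::= u]
uuupuYu ⇒ uuupuKuYu   [Y ::= K u Y]
uuupuKuYu ⇒ uuupuuUpuYu   [K ::= u U p]
uuupuuUpuYu ⇒ uuupuuupuYu   [U ::= u]
uuupuuupuYu ⇒ uuupuuupuKuYu   [Y ::= K u Y]
uuupuuupuKuYu ⇒ uuupuuupuuuYu   [K ::= u]
uuupuuupuuuYu ⇒ uuupuuupuuuuu   [Y ::= u]

S ⇒ K ⇒ Yu ⇒ KuYu ⇒ YKuYu ⇒ uKuYu ⇒ uuUpuYu ⇒ uuupuYu ⇒ uuupuKuYu ⇒ uuupuuUpuYu ⇒ uuupuuupuYu ⇒ uuupuuupuKuYu ⇒ uuupuuupuuuYu ⇒ uuupuuupuuuuu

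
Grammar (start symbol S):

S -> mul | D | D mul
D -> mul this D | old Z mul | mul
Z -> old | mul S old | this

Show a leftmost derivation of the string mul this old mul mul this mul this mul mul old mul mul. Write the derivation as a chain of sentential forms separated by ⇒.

S ⇒ D mul   [S -> D mul]
D mul ⇒ mul this D mul   [D -> mul this D]
mul this D mul ⇒ mul this old Z mul mul   [D -> old Z mul]
mul this old Z mul mul ⇒ mul this old mul S old mul mul   [Z -> mul S old]
mul this old mul S old mul mul ⇒ mul this old mul D mul old mul mul   [S -> D mul]
mul this old mul D mul old mul mul ⇒ mul this old mul mul this D mul old mul mul   [D -> mul this D]
mul this old mul mul this D mul old mul mul ⇒ mul this old mul mul this mul this D mul old mul mul   [D -> mul this D]
mul this old mul mul this mul this D mul old mul mul ⇒ mul this old mul mul this mul this mul mul old mul mul   [D -> mul]

S ⇒ D mul ⇒ mul this D mul ⇒ mul this old Z mul mul ⇒ mul this old mul S old mul mul ⇒ mul this old mul D mul old mul mul ⇒ mul this old mul mul this D mul old mul mul ⇒ mul this old mul mul this mul this D mul old mul mul ⇒ mul this old mul mul this mul this mul mul old mul mul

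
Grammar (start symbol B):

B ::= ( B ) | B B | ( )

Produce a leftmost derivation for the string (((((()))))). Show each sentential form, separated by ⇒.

B⇒(B)⇒((B))⇒(((B)))⇒((((B))))⇒(((((B)))))⇒(((((())))))

B ⇒ (B)   [B ::= ( B )]
(B) ⇒ ((B))   [B ::= ( B )]
((B)) ⇒ (((B)))   [B ::= ( B )]
(((B))) ⇒ ((((B))))   [B ::= ( B )]
((((B)))) ⇒ (((((B)))))   [B ::= ( B )]
(((((B))))) ⇒ (((((())))))   [B ::= ( )]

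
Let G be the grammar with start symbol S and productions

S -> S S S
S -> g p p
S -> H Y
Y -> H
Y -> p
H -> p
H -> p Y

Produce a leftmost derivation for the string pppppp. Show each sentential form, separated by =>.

S => HY => pYY => pHY => ppYY => ppHY => pppYY => pppHY => ppppY => ppppH => pppppY => pppppH => pppppp

S => HY   [S -> H Y]
HY => pYY   [H -> p Y]
pYY => pHY   [Y -> H]
pHY => ppYY   [H -> p Y]
ppYY => ppHY   [Y -> H]
ppHY => pppYY   [H -> p Y]
pppYY => pppHY   [Y -> H]
pppHY => ppppY   [H -> p]
ppppY => ppppH   [Y -> H]
ppppH => pppppY   [H -> p Y]
pppppY => pppppH   [Y -> H]
pppppH => pppppp   [H -> p]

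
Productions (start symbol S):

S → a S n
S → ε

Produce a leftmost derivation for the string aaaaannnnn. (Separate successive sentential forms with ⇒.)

S ⇒ aSn   [S → a S n]
aSn ⇒ aaSnn   [S → a S n]
aaSnn ⇒ aaaSnnn   [S → a S n]
aaaSnnn ⇒ aaaaSnnnn   [S → a S n]
aaaaSnnnn ⇒ aaaaaSnnnnn   [S → a S n]
aaaaaSnnnnn ⇒ aaaaannnnn   [S → ε]

S⇒aSn⇒aaSnn⇒aaaSnnn⇒aaaaSnnnn⇒aaaaaSnnnnn⇒aaaaannnnn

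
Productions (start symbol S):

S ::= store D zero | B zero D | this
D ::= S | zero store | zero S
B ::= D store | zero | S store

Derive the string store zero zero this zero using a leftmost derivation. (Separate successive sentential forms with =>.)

S => store D zero => store S zero => store B zero D zero => store zero zero D zero => store zero zero S zero => store zero zero this zero

S => store D zero   [S ::= store D zero]
store D zero => store S zero   [D ::= S]
store S zero => store B zero D zero   [S ::= B zero D]
store B zero D zero => store zero zero D zero   [B ::= zero]
store zero zero D zero => store zero zero S zero   [D ::= S]
store zero zero S zero => store zero zero this zero   [S ::= this]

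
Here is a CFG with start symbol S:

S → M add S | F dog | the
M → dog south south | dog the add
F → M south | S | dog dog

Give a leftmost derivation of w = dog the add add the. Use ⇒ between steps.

S ⇒ M add S   [S → M add S]
M add S ⇒ dog the add add S   [M → dog the add]
dog the add add S ⇒ dog the add add the   [S → the]

S ⇒ M add S ⇒ dog the add add S ⇒ dog the add add the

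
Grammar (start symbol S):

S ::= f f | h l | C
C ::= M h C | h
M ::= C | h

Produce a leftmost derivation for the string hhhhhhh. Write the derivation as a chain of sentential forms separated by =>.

S => C => MhC => ChC => hhC => hhMhC => hhChC => hhMhChC => hhhhChC => hhhhhhC => hhhhhhh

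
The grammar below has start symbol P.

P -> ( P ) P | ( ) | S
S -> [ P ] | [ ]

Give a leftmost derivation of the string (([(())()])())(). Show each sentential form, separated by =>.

P=>(P)P=>((P)P)P=>((S)P)P=>(([P])P)P=>(([(P)P])P)P=>(([(())P])P)P=>(([(())()])P)P=>(([(())()])())P=>(([(())()])())()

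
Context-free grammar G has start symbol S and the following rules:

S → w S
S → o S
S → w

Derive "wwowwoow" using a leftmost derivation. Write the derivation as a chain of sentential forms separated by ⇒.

S ⇒ wS ⇒ wwS ⇒ wwoS ⇒ wwowS ⇒ wwowwS ⇒ wwowwoS ⇒ wwowwooS ⇒ wwowwoow

S ⇒ wS   [S → w S]
wS ⇒ wwS   [S → w S]
wwS ⇒ wwoS   [S → o S]
wwoS ⇒ wwowS   [S → w S]
wwowS ⇒ wwowwS   [S → w S]
wwowwS ⇒ wwowwoS   [S → o S]
wwowwoS ⇒ wwowwooS   [S → o S]
wwowwooS ⇒ wwowwoow   [S → w]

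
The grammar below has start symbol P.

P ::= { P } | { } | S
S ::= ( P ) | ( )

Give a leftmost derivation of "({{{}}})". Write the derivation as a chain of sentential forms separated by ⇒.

P ⇒ S ⇒ (P) ⇒ ({P}) ⇒ ({{P}}) ⇒ ({{{}}})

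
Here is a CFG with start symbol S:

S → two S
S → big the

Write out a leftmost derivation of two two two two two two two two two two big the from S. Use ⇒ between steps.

S ⇒ two S   [S → two S]
two S ⇒ two two S   [S → two S]
two two S ⇒ two two two S   [S → two S]
two two two S ⇒ two two two two S   [S → two S]
two two two two S ⇒ two two two two two S   [S → two S]
two two two two two S ⇒ two two two two two two S   [S → two S]
two two two two two two S ⇒ two two two two two two two S   [S → two S]
two two two two two two two S ⇒ two two two two two two two two S   [S → two S]
two two two two two two two two S ⇒ two two two two two two two two two S   [S → two S]
two two two two two two two two two S ⇒ two two two two two two two two two two S   [S → two S]
two two two two two two two two two two S ⇒ two two two two two two two two two two big the   [S → big the]

S ⇒ two S ⇒ two two S ⇒ two two two S ⇒ two two two two S ⇒ two two two two two S ⇒ two two two two two two S ⇒ two two two two two two two S ⇒ two two two two two two two two S ⇒ two two two two two two two two two S ⇒ two two two two two two two two two two S ⇒ two two two two two two two two two two big the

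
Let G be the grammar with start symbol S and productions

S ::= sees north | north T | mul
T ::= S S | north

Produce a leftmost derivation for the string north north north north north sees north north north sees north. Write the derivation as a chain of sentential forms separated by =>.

S => north T => north S S => north north T S => north north S S S => north north north T S S => north north north S S S S => north north north north T S S S => north north north north north S S S => north north north north north sees north S S => north north north north north sees north north T S => north north north north north sees north north north S => north north north north north sees north north north sees north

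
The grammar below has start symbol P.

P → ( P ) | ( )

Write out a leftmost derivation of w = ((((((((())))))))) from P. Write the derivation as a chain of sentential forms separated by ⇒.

P ⇒ (P) ⇒ ((P)) ⇒ (((P))) ⇒ ((((P)))) ⇒ (((((P))))) ⇒ ((((((P)))))) ⇒ (((((((P))))))) ⇒ ((((((((P)))))))) ⇒ ((((((((()))))))))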